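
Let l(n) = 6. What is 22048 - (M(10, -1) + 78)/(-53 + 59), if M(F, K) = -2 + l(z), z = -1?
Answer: 66103/3 ≈ 22034.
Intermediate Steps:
M(F, K) = 4 (M(F, K) = -2 + 6 = 4)
22048 - (M(10, -1) + 78)/(-53 + 59) = 22048 - (4 + 78)/(-53 + 59) = 22048 - 82/6 = 22048 - 1*41/3 = 22048 - 41/3 = 66103/3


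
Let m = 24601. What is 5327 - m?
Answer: -19274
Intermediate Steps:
5327 - m = 5327 - 1*24601 = 5327 - 24601 = -19274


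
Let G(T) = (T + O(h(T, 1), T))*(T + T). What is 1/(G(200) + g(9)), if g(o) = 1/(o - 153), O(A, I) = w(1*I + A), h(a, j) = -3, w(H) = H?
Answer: 144/22867199 ≈ 6.2972e-6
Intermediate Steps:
O(A, I) = A + I (O(A, I) = 1*I + A = I + A = A + I)
G(T) = 2*T*(-3 + 2*T) (G(T) = (T + (-3 + T))*(T + T) = (-3 + 2*T)*(2*T) = 2*T*(-3 + 2*T))
g(o) = 1/(-153 + o)
1/(G(200) + g(9)) = 1/(2*200*(-3 + 2*200) + 1/(-153 + 9)) = 1/(2*200*(-3 + 400) + 1/(-144)) = 1/(2*200*397 - 1/144) = 1/(158800 - 1/144) = 1/(22867199/144) = 144/22867199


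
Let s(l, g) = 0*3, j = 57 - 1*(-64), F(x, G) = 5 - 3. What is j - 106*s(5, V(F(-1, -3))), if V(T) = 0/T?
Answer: 121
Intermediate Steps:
F(x, G) = 2
j = 121 (j = 57 + 64 = 121)
V(T) = 0
s(l, g) = 0
j - 106*s(5, V(F(-1, -3))) = 121 - 106*0 = 121 + 0 = 121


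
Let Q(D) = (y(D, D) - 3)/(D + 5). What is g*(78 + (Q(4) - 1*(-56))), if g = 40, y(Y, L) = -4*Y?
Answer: 47480/9 ≈ 5275.6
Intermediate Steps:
Q(D) = (-3 - 4*D)/(5 + D) (Q(D) = (-4*D - 3)/(D + 5) = (-3 - 4*D)/(5 + D))
g*(78 + (Q(4) - 1*(-56))) = 40*(78 + ((-3 - 4*4)/(5 + 4) - 1*(-56))) = 40*(78 + ((-3 - 16)/9 + 56)) = 40*(78 + ((⅑)*(-19) + 56)) = 40*(78 + (-19/9 + 56)) = 40*(78 + 485/9) = 40*(1187/9) = 47480/9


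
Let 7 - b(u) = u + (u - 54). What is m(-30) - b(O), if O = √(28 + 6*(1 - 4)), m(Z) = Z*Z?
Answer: 839 + 2*√10 ≈ 845.32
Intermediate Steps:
m(Z) = Z²
O = √10 (O = √(28 + 6*(-3)) = √(28 - 18) = √10 ≈ 3.1623)
b(u) = 61 - 2*u (b(u) = 7 - (u + (u - 54)) = 7 - (u + (-54 + u)) = 7 - (-54 + 2*u) = 7 + (54 - 2*u) = 61 - 2*u)
m(-30) - b(O) = (-30)² - (61 - 2*√10) = 900 + (-61 + 2*√10) = 839 + 2*√10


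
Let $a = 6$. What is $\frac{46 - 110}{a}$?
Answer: $- \frac{32}{3} \approx -10.667$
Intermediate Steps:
$\frac{46 - 110}{a} = \frac{46 - 110}{6} = \left(-64\right) \frac{1}{6} = - \frac{32}{3}$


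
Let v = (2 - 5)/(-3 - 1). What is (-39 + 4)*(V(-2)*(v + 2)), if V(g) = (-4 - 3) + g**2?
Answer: 1155/4 ≈ 288.75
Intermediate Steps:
v = 3/4 (v = -3/(-4) = -3*(-1/4) = 3/4 ≈ 0.75000)
V(g) = -7 + g**2
(-39 + 4)*(V(-2)*(v + 2)) = (-39 + 4)*((-7 + (-2)**2)*(3/4 + 2)) = -35*(-7 + 4)*11/4 = -(-105)*11/4 = -35*(-33/4) = 1155/4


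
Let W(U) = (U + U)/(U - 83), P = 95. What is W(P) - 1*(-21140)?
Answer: 126935/6 ≈ 21156.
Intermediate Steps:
W(U) = 2*U/(-83 + U) (W(U) = (2*U)/(-83 + U) = 2*U/(-83 + U))
W(P) - 1*(-21140) = 2*95/(-83 + 95) - 1*(-21140) = 2*95/12 + 21140 = 2*95*(1/12) + 21140 = 95/6 + 21140 = 126935/6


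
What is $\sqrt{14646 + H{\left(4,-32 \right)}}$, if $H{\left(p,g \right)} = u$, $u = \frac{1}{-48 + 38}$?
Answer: $\frac{\sqrt{1464590}}{10} \approx 121.02$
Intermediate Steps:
$u = - \frac{1}{10}$ ($u = \frac{1}{-10} = - \frac{1}{10} \approx -0.1$)
$H{\left(p,g \right)} = - \frac{1}{10}$
$\sqrt{14646 + H{\left(4,-32 \right)}} = \sqrt{14646 - \frac{1}{10}} = \sqrt{\frac{146459}{10}} = \frac{\sqrt{1464590}}{10}$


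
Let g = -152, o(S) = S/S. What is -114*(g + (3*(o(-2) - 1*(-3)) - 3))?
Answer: 16302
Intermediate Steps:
o(S) = 1
-114*(g + (3*(o(-2) - 1*(-3)) - 3)) = -114*(-152 + (3*(1 - 1*(-3)) - 3)) = -114*(-152 + (3*(1 + 3) - 3)) = -114*(-152 + (3*4 - 3)) = -114*(-152 + (12 - 3)) = -114*(-152 + 9) = -114*(-143) = 16302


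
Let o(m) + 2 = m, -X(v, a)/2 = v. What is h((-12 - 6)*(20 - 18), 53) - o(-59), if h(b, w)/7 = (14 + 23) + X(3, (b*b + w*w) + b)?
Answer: 278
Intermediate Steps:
X(v, a) = -2*v
o(m) = -2 + m
h(b, w) = 217 (h(b, w) = 7*((14 + 23) - 2*3) = 7*(37 - 6) = 7*31 = 217)
h((-12 - 6)*(20 - 18), 53) - o(-59) = 217 - (-2 - 59) = 217 - 1*(-61) = 217 + 61 = 278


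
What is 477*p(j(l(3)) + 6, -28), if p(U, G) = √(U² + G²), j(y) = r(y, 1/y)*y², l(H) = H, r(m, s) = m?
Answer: 477*√1873 ≈ 20644.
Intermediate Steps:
j(y) = y³ (j(y) = y*y² = y³)
p(U, G) = √(G² + U²)
477*p(j(l(3)) + 6, -28) = 477*√((-28)² + (3³ + 6)²) = 477*√(784 + (27 + 6)²) = 477*√(784 + 33²) = 477*√(784 + 1089) = 477*√1873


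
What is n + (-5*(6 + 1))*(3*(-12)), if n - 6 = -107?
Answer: 1159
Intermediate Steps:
n = -101 (n = 6 - 107 = -101)
n + (-5*(6 + 1))*(3*(-12)) = -101 + (-5*(6 + 1))*(3*(-12)) = -101 - 5*7*(-36) = -101 - 35*(-36) = -101 + 1260 = 1159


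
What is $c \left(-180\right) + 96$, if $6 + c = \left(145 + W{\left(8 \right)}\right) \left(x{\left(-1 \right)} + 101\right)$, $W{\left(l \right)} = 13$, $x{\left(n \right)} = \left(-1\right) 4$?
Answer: $-2757504$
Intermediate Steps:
$x{\left(n \right)} = -4$
$c = 15320$ ($c = -6 + \left(145 + 13\right) \left(-4 + 101\right) = -6 + 158 \cdot 97 = -6 + 15326 = 15320$)
$c \left(-180\right) + 96 = 15320 \left(-180\right) + 96 = -2757600 + 96 = -2757504$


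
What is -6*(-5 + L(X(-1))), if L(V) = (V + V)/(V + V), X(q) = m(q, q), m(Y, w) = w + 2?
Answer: 24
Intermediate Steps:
m(Y, w) = 2 + w
X(q) = 2 + q
L(V) = 1 (L(V) = (2*V)/((2*V)) = (2*V)*(1/(2*V)) = 1)
-6*(-5 + L(X(-1))) = -6*(-5 + 1) = -6*(-4) = 24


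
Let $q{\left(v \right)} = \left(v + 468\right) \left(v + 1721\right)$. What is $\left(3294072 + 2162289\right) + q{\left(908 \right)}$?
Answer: $9073865$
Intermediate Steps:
$q{\left(v \right)} = \left(468 + v\right) \left(1721 + v\right)$
$\left(3294072 + 2162289\right) + q{\left(908 \right)} = \left(3294072 + 2162289\right) + \left(805428 + 908^{2} + 2189 \cdot 908\right) = 5456361 + \left(805428 + 824464 + 1987612\right) = 5456361 + 3617504 = 9073865$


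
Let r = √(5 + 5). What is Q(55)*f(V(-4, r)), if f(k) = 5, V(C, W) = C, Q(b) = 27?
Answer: 135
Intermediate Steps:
r = √10 ≈ 3.1623
Q(55)*f(V(-4, r)) = 27*5 = 135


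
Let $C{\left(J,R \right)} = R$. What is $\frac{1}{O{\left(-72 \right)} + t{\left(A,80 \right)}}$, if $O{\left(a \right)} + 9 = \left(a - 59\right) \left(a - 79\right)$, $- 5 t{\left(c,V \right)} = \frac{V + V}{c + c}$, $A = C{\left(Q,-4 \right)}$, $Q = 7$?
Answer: $\frac{1}{19776} \approx 5.0566 \cdot 10^{-5}$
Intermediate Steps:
$A = -4$
$t{\left(c,V \right)} = - \frac{V}{5 c}$ ($t{\left(c,V \right)} = - \frac{\left(V + V\right) \frac{1}{c + c}}{5} = - \frac{2 V \frac{1}{2 c}}{5} = - \frac{V \frac{1}{c}}{5} = - \frac{V}{5 c}$)
$O{\left(a \right)} = -9 + \left(-79 + a\right) \left(-59 + a\right)$ ($O{\left(a \right)} = -9 + \left(a - 59\right) \left(a - 79\right) = -9 + \left(-59 + a\right) \left(-79 + a\right) = -9 + \left(-79 + a\right) \left(-59 + a\right)$)
$\frac{1}{O{\left(-72 \right)} + t{\left(A,80 \right)}} = \frac{1}{\left(4652 + \left(-72\right)^{2} - -9936\right) - \frac{16}{-4}} = \frac{1}{\left(4652 + 5184 + 9936\right) - 16 \left(- \frac{1}{4}\right)} = \frac{1}{19772 + 4} = \frac{1}{19776}$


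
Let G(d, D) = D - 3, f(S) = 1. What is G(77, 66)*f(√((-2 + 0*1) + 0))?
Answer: 63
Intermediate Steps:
G(d, D) = -3 + D
G(77, 66)*f(√((-2 + 0*1) + 0)) = (-3 + 66)*1 = 63*1 = 63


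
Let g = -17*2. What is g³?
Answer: -39304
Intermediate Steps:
g = -34
g³ = (-34)³ = -39304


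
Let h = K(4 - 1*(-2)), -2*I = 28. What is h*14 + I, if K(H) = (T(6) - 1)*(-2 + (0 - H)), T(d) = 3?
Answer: -238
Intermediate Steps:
I = -14 (I = -½*28 = -14)
K(H) = -4 - 2*H (K(H) = (3 - 1)*(-2 + (0 - H)) = 2*(-2 - H) = -4 - 2*H)
h = -16 (h = -4 - 2*(4 - 1*(-2)) = -4 - 2*(4 + 2) = -4 - 2*6 = -4 - 12 = -16)
h*14 + I = -16*14 - 14 = -224 - 14 = -238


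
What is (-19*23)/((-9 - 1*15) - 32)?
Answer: 437/56 ≈ 7.8036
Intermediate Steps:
(-19*23)/((-9 - 1*15) - 32) = -437/((-9 - 15) - 32) = -437/(-24 - 32) = -437/(-56) = -437*(-1/56) = 437/56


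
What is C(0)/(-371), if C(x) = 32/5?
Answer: -32/1855 ≈ -0.017251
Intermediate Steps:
C(x) = 32/5 (C(x) = 32*(1/5) = 32/5)
C(0)/(-371) = (32/5)/(-371) = (32/5)*(-1/371) = -32/1855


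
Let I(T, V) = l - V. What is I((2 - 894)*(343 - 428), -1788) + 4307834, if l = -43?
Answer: 4309579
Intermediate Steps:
I(T, V) = -43 - V
I((2 - 894)*(343 - 428), -1788) + 4307834 = (-43 - 1*(-1788)) + 4307834 = (-43 + 1788) + 4307834 = 1745 + 4307834 = 4309579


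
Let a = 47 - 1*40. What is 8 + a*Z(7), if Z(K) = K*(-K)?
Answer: -335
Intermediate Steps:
Z(K) = -K²
a = 7 (a = 47 - 40 = 7)
8 + a*Z(7) = 8 + 7*(-1*7²) = 8 + 7*(-1*49) = 8 + 7*(-49) = 8 - 343 = -335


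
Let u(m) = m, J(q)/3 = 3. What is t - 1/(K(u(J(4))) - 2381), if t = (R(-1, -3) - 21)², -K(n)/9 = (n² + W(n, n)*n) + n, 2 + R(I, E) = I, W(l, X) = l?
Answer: 2257921/3920 ≈ 576.00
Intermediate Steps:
R(I, E) = -2 + I
J(q) = 9 (J(q) = 3*3 = 9)
K(n) = -18*n² - 9*n (K(n) = -9*((n² + n*n) + n) = -9*((n² + n²) + n) = -9*(2*n² + n) = -9*(n + 2*n²) = -18*n² - 9*n)
t = 576 (t = ((-2 - 1) - 21)² = (-3 - 21)² = (-24)² = 576)
t - 1/(K(u(J(4))) - 2381) = 576 - 1/(-9*9*(1 + 2*9) - 2381) = 576 - 1/(-9*9*(1 + 18) - 2381) = 576 - 1/(-9*9*19 - 2381) = 576 - 1/(-1539 - 2381) = 576 - 1/(-3920) = 576 - 1*(-1/3920) = 576 + 1/3920 = 2257921/3920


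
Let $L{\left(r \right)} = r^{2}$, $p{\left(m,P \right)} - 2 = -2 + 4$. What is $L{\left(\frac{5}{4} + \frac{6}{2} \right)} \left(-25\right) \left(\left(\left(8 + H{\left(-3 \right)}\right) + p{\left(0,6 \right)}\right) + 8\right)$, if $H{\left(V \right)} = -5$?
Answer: $- \frac{108375}{16} \approx -6773.4$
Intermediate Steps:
$p{\left(m,P \right)} = 4$ ($p{\left(m,P \right)} = 2 + \left(-2 + 4\right) = 2 + 2 = 4$)
$L{\left(\frac{5}{4} + \frac{6}{2} \right)} \left(-25\right) \left(\left(\left(8 + H{\left(-3 \right)}\right) + p{\left(0,6 \right)}\right) + 8\right) = \left(\frac{5}{4} + \frac{6}{2}\right)^{2} \left(-25\right) \left(\left(\left(8 - 5\right) + 4\right) + 8\right) = \left(5 \cdot \frac{1}{4} + 6 \cdot \frac{1}{2}\right)^{2} \left(-25\right) \left(\left(3 + 4\right) + 8\right) = \left(\frac{5}{4} + 3\right)^{2} \left(-25\right) \left(7 + 8\right) = \left(\frac{17}{4}\right)^{2} \left(-25\right) 15 = \frac{289}{16} \left(-25\right) 15 = \left(- \frac{7225}{16}\right) 15 = - \frac{108375}{16}$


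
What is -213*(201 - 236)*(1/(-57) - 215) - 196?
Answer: -30459884/19 ≈ -1.6032e+6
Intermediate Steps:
-213*(201 - 236)*(1/(-57) - 215) - 196 = -(-7455)*(-1/57 - 215) - 196 = -(-7455)*(-12256)/57 - 196 = -213*428960/57 - 196 = -30456160/19 - 196 = -30459884/19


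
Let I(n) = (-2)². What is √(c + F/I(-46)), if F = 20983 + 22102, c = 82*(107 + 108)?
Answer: √113605/2 ≈ 168.53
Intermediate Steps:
c = 17630 (c = 82*215 = 17630)
I(n) = 4
F = 43085
√(c + F/I(-46)) = √(17630 + 43085/4) = √(113605/4) = √113605/2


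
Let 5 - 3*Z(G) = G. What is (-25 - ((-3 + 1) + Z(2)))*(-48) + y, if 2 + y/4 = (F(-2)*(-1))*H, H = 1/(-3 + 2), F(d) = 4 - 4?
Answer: 1144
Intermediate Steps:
Z(G) = 5/3 - G/3
F(d) = 0
H = -1 (H = 1/(-1) = -1)
y = -8 (y = -8 + 4*((0*(-1))*(-1)) = -8 + 4*(0*(-1)) = -8 + 4*0 = -8 + 0 = -8)
(-25 - ((-3 + 1) + Z(2)))*(-48) + y = (-25 - ((-3 + 1) + (5/3 - 1/3*2)))*(-48) - 8 = (-25 - (-2 + (5/3 - 2/3)))*(-48) - 8 = (-25 - (-2 + 1))*(-48) - 8 = (-25 - 1*(-1))*(-48) - 8 = (-25 + 1)*(-48) - 8 = -24*(-48) - 8 = 1152 - 8 = 1144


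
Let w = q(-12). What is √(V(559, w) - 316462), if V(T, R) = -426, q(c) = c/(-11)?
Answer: 2*I*√79222 ≈ 562.93*I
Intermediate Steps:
q(c) = -c/11 (q(c) = c*(-1/11) = -c/11)
w = 12/11 (w = -1/11*(-12) = 12/11 ≈ 1.0909)
√(V(559, w) - 316462) = √(-426 - 316462) = √(-316888) = 2*I*√79222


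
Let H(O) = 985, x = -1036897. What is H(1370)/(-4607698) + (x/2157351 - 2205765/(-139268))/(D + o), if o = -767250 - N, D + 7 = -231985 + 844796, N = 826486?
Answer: -155780508687667853711/678992633320657608106224 ≈ -0.00022943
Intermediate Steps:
D = 612804 (D = -7 + (-231985 + 844796) = -7 + 612811 = 612804)
o = -1593736 (o = -767250 - 1*826486 = -767250 - 826486 = -1593736)
H(1370)/(-4607698) + (x/2157351 - 2205765/(-139268))/(D + o) = 985/(-4607698) + (-1036897/2157351 - 2205765/(-139268))/(612804 - 1593736) = 985*(-1/4607698) + (-1036897*1/2157351 - 2205765*(-1/139268))/(-980932) = -985/4607698 + (-1036897/2157351 + 2205765/139268)*(-1/980932) = -985/4607698 + (4614202757119/300449959068)*(-1/980932) = -985/4607698 - 4614202757119/294720979248491376 = -155780508687667853711/678992633320657608106224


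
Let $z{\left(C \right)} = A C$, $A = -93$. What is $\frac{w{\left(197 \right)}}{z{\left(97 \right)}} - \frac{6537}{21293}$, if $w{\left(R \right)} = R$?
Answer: $- \frac{63164998}{192084153} \approx -0.32884$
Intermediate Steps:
$z{\left(C \right)} = - 93 C$
$\frac{w{\left(197 \right)}}{z{\left(97 \right)}} - \frac{6537}{21293} = \frac{197}{\left(-93\right) 97} - \frac{6537}{21293} = \frac{197}{-9021} - \frac{6537}{21293} = 197 \left(- \frac{1}{9021}\right) - \frac{6537}{21293} = - \frac{197}{9021} - \frac{6537}{21293} = - \frac{63164998}{192084153}$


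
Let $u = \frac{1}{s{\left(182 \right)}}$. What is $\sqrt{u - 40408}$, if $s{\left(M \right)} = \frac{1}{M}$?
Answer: $i \sqrt{40226} \approx 200.56 i$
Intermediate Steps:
$u = 182$ ($u = \frac{1}{\frac{1}{182}} = 182$)
$\sqrt{u - 40408} = \sqrt{182 - 40408} = \sqrt{-40226} = i \sqrt{40226}$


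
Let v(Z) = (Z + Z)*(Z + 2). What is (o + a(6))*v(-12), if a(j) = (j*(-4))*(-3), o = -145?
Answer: -17520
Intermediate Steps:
a(j) = 12*j (a(j) = -4*j*(-3) = 12*j)
v(Z) = 2*Z*(2 + Z) (v(Z) = (2*Z)*(2 + Z) = 2*Z*(2 + Z))
(o + a(6))*v(-12) = (-145 + 12*6)*(2*(-12)*(2 - 12)) = (-145 + 72)*(2*(-12)*(-10)) = -73*240 = -17520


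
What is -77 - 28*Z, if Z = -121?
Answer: 3311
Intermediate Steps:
-77 - 28*Z = -77 - 28*(-121) = -77 + 3388 = 3311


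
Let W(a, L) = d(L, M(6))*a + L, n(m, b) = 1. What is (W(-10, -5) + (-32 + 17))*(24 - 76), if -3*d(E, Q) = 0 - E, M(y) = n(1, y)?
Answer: 520/3 ≈ 173.33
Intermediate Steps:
M(y) = 1
d(E, Q) = E/3 (d(E, Q) = -(0 - E)/3 = -(-1)*E/3 = E/3)
W(a, L) = L + L*a/3 (W(a, L) = (L/3)*a + L = L*a/3 + L = L + L*a/3)
(W(-10, -5) + (-32 + 17))*(24 - 76) = ((⅓)*(-5)*(3 - 10) + (-32 + 17))*(24 - 76) = ((⅓)*(-5)*(-7) - 15)*(-52) = (35/3 - 15)*(-52) = -10/3*(-52) = 520/3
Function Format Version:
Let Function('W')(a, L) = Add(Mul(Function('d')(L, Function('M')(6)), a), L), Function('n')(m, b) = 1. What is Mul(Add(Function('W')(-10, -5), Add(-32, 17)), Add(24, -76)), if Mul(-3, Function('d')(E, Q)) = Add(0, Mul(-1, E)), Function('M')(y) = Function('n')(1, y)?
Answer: Rational(520, 3) ≈ 173.33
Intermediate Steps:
Function('M')(y) = 1
Function('d')(E, Q) = Mul(Rational(1, 3), E) (Function('d')(E, Q) = Mul(Rational(-1, 3), Add(0, Mul(-1, E))) = Mul(Rational(-1, 3), Mul(-1, E)) = Mul(Rational(1, 3), E))
Function('W')(a, L) = Add(L, Mul(Rational(1, 3), L, a)) (Function('W')(a, L) = Add(Mul(Mul(Rational(1, 3), L), a), L) = Add(Mul(Rational(1, 3), L, a), L) = Add(L, Mul(Rational(1, 3), L, a)))
Mul(Add(Function('W')(-10, -5), Add(-32, 17)), Add(24, -76)) = Mul(Add(Mul(Rational(1, 3), -5, Add(3, -10)), Add(-32, 17)), Add(24, -76)) = Mul(Add(Mul(Rational(1, 3), -5, -7), -15), -52) = Mul(Add(Rational(35, 3), -15), -52) = Mul(Rational(-10, 3), -52) = Rational(520, 3)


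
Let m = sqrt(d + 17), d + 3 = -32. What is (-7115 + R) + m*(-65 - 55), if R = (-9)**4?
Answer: -554 - 360*I*sqrt(2) ≈ -554.0 - 509.12*I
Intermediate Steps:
d = -35 (d = -3 - 32 = -35)
m = 3*I*sqrt(2) (m = sqrt(-35 + 17) = sqrt(-18) = 3*I*sqrt(2) ≈ 4.2426*I)
R = 6561
(-7115 + R) + m*(-65 - 55) = (-7115 + 6561) + (3*I*sqrt(2))*(-65 - 55) = -554 + (3*I*sqrt(2))*(-120) = -554 - 360*I*sqrt(2)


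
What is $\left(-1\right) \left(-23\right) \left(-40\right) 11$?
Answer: $-10120$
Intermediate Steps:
$\left(-1\right) \left(-23\right) \left(-40\right) 11 = 23 \left(-40\right) 11 = \left(-920\right) 11 = -10120$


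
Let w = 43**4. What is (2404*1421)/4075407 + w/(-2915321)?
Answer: -567717729149/1697302801521 ≈ -0.33448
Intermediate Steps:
w = 3418801
(2404*1421)/4075407 + w/(-2915321) = (2404*1421)/4075407 + 3418801/(-2915321) = 3416084*(1/4075407) + 3418801*(-1/2915321) = 488012/582201 - 3418801/2915321 = -567717729149/1697302801521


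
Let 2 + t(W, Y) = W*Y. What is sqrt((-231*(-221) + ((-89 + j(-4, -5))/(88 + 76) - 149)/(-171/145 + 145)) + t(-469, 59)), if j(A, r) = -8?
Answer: sqrt(68358806967131362)/1710028 ≈ 152.90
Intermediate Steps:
t(W, Y) = -2 + W*Y
sqrt((-231*(-221) + ((-89 + j(-4, -5))/(88 + 76) - 149)/(-171/145 + 145)) + t(-469, 59)) = sqrt((-231*(-221) + ((-89 - 8)/(88 + 76) - 149)/(-171/145 + 145)) + (-2 - 469*59)) = sqrt((51051 + (-97/164 - 149)/(-171*1/145 + 145)) + (-2 - 27671)) = sqrt((51051 + (-97*1/164 - 149)/(-171/145 + 145)) - 27673) = sqrt((51051 + (-97/164 - 149)/(20854/145)) - 27673) = sqrt((51051 - 24533/164*145/20854) - 27673) = sqrt((51051 - 3557285/3420056) - 27673) = sqrt(174593721571/3420056 - 27673) = sqrt(79950511883/3420056) = sqrt(68358806967131362)/1710028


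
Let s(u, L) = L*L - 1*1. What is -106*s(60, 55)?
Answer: -320544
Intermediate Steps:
s(u, L) = -1 + L² (s(u, L) = L² - 1 = -1 + L²)
-106*s(60, 55) = -106*(-1 + 55²) = -106*(-1 + 3025) = -106*3024 = -320544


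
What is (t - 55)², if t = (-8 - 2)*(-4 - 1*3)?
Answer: 225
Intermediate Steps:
t = 70 (t = -10*(-4 - 3) = -10*(-7) = 70)
(t - 55)² = (70 - 55)² = 15² = 225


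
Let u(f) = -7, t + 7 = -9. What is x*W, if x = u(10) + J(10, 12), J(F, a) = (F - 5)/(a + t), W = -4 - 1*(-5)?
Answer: -33/4 ≈ -8.2500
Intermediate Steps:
t = -16 (t = -7 - 9 = -16)
W = 1 (W = -4 + 5 = 1)
J(F, a) = (-5 + F)/(-16 + a) (J(F, a) = (F - 5)/(a - 16) = (-5 + F)/(-16 + a))
x = -33/4 (x = -7 + (-5 + 10)/(-16 + 12) = -7 + 5/(-4) = -7 - ¼*5 = -7 - 5/4 = -33/4 ≈ -8.2500)
x*W = -33/4*1 = -33/4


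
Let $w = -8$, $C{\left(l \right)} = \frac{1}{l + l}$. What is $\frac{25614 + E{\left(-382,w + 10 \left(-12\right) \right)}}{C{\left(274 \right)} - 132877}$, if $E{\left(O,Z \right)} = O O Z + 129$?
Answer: $\frac{10221585892}{72816595} \approx 140.37$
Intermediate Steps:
$C{\left(l \right)} = \frac{1}{2 l}$
$E{\left(O,Z \right)} = 129 + Z O^{2}$ ($E{\left(O,Z \right)} = O^{2} Z + 129 = Z O^{2} + 129 = 129 + Z O^{2}$)
$\frac{25614 + E{\left(-382,w + 10 \left(-12\right) \right)}}{C{\left(274 \right)} - 132877} = \frac{25614 + \left(129 + \left(-8 + 10 \left(-12\right)\right) \left(-382\right)^{2}\right)}{\frac{1}{2 \cdot 274} - 132877} = \frac{25614 + \left(129 + \left(-8 - 120\right) 145924\right)}{\frac{1}{2} \cdot \frac{1}{274} - 132877} = \frac{25614 + \left(129 - 18678272\right)}{\frac{1}{548} - 132877} = \frac{25614 + \left(129 - 18678272\right)}{- \frac{72816595}{548}} = \left(25614 - 18678143\right) \left(- \frac{548}{72816595}\right) = \left(-18652529\right) \left(- \frac{548}{72816595}\right) = \frac{10221585892}{72816595}$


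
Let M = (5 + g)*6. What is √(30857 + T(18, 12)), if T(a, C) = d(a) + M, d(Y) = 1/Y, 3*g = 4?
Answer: √1112222/6 ≈ 175.77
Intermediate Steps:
g = 4/3 (g = (⅓)*4 = 4/3 ≈ 1.3333)
M = 38 (M = (5 + 4/3)*6 = (19/3)*6 = 38)
T(a, C) = 38 + 1/a (T(a, C) = 1/a + 38 = 38 + 1/a)
√(30857 + T(18, 12)) = √(30857 + (38 + 1/18)) = √(30857 + 685/18) = √(556111/18) = √1112222/6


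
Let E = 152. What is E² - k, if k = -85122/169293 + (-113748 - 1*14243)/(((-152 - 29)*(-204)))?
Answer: 48149110411073/2083658244 ≈ 23108.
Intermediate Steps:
k = -8270341697/2083658244 (k = -85122*1/169293 + (-113748 - 14243)/((-181*(-204))) = -28374/56431 - 127991/36924 = -8270341697/2083658244 ≈ -3.9691)
E² - k = 152² - 1*(-8270341697/2083658244) = 23104 + 8270341697/2083658244 = 48149110411073/2083658244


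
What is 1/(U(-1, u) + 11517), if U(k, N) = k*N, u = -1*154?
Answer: 1/11671 ≈ 8.5682e-5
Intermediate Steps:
u = -154
U(k, N) = N*k
1/(U(-1, u) + 11517) = 1/(-154*(-1) + 11517) = 1/(154 + 11517) = 1/11671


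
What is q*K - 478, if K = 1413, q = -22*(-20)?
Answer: 621242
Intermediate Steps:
q = 440
q*K - 478 = 440*1413 - 478 = 621720 - 478 = 621242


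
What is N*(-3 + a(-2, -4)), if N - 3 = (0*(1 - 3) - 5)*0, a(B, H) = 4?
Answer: 3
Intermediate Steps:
N = 3 (N = 3 + (0*(1 - 3) - 5)*0 = 3 + (0*(-2) - 5)*0 = 3 + (0 - 5)*0 = 3 - 5*0 = 3 + 0 = 3)
N*(-3 + a(-2, -4)) = 3*(-3 + 4) = 3*1 = 3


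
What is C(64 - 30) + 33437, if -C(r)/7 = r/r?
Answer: 33430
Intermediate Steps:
C(r) = -7 (C(r) = -7*r/r = -7*1 = -7)
C(64 - 30) + 33437 = -7 + 33437 = 33430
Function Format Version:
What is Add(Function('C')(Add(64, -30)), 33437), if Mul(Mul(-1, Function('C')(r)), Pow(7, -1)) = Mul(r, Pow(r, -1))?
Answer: 33430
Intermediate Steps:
Function('C')(r) = -7 (Function('C')(r) = Mul(-7, Mul(r, Pow(r, -1))) = Mul(-7, 1) = -7)
Add(Function('C')(Add(64, -30)), 33437) = Add(-7, 33437) = 33430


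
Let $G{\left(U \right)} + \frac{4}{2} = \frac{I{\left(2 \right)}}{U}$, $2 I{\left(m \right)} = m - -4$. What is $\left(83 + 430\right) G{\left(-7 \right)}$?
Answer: $- \frac{8721}{7} \approx -1245.9$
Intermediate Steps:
$I{\left(m \right)} = 2 + \frac{m}{2}$ ($I{\left(m \right)} = \frac{m - -4}{2} = \frac{m + 4}{2} = \frac{4 + m}{2} = 2 + \frac{m}{2}$)
$G{\left(U \right)} = -2 + \frac{3}{U}$ ($G{\left(U \right)} = -2 + \frac{2 + \frac{1}{2} \cdot 2}{U} = -2 + \frac{2 + 1}{U} = -2 + \frac{3}{U}$)
$\left(83 + 430\right) G{\left(-7 \right)} = \left(83 + 430\right) \left(-2 + \frac{3}{-7}\right) = 513 \left(-2 + 3 \left(- \frac{1}{7}\right)\right) = 513 \left(-2 - \frac{3}{7}\right) = 513 \left(- \frac{17}{7}\right) = - \frac{8721}{7}$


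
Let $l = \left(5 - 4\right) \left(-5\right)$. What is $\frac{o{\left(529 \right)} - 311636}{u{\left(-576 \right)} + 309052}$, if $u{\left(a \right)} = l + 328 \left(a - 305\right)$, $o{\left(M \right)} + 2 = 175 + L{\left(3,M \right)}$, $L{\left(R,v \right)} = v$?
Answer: $- \frac{310934}{20079} \approx -15.486$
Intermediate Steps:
$l = -5$ ($l = 1 \left(-5\right) = -5$)
$o{\left(M \right)} = 173 + M$ ($o{\left(M \right)} = -2 + \left(175 + M\right) = 173 + M$)
$u{\left(a \right)} = -100045 + 328 a$ ($u{\left(a \right)} = -5 + 328 \left(a - 305\right) = -5 + 328 \left(-305 + a\right) = -5 + \left(-100040 + 328 a\right) = -100045 + 328 a$)
$\frac{o{\left(529 \right)} - 311636}{u{\left(-576 \right)} + 309052} = \frac{\left(173 + 529\right) - 311636}{\left(-100045 + 328 \left(-576\right)\right) + 309052} = \frac{702 - 311636}{\left(-100045 - 188928\right) + 309052} = - \frac{310934}{-288973 + 309052} = - \frac{310934}{20079}$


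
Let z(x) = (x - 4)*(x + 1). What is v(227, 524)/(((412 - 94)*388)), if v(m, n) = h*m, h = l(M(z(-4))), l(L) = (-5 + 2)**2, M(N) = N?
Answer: 681/41128 ≈ 0.016558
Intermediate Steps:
z(x) = (1 + x)*(-4 + x) (z(x) = (-4 + x)*(1 + x) = (1 + x)*(-4 + x))
l(L) = 9 (l(L) = (-3)**2 = 9)
h = 9
v(m, n) = 9*m
v(227, 524)/(((412 - 94)*388)) = (9*227)/(((412 - 94)*388)) = 2043/((318*388)) = 2043/123384 = 2043*(1/123384) = 681/41128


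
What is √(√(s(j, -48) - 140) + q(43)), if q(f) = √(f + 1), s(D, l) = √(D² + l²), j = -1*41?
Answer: √(2*√11 + I*√(140 - √3985)) ≈ 2.9688 + 1.4766*I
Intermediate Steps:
j = -41
q(f) = √(1 + f)
√(√(s(j, -48) - 140) + q(43)) = √(√(√((-41)² + (-48)²) - 140) + √(1 + 43)) = √(√(√(1681 + 2304) - 140) + √44) = √(√(√3985 - 140) + 2*√11) = √(√(-140 + √3985) + 2*√11)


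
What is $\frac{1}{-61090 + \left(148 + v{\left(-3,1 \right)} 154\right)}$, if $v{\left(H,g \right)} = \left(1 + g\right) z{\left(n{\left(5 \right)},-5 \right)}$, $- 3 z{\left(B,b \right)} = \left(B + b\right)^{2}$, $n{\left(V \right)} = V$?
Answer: $- \frac{1}{60942} \approx -1.6409 \cdot 10^{-5}$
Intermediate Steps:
$z{\left(B,b \right)} = - \frac{\left(B + b\right)^{2}}{3}$
$v{\left(H,g \right)} = 0$ ($v{\left(H,g \right)} = \left(1 + g\right) \left(- \frac{\left(5 - 5\right)^{2}}{3}\right) = \left(1 + g\right) \left(- \frac{0^{2}}{3}\right) = \left(1 + g\right) \left(\left(- \frac{1}{3}\right) 0\right) = \left(1 + g\right) 0 = 0$)
$\frac{1}{-61090 + \left(148 + v{\left(-3,1 \right)} 154\right)} = \frac{1}{-61090 + \left(148 + 0 \cdot 154\right)} = \frac{1}{-61090 + \left(148 + 0\right)} = \frac{1}{-61090 + 148} = \frac{1}{-60942} = - \frac{1}{60942}$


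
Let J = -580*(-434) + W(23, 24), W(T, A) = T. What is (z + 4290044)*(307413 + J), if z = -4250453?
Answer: 22137545196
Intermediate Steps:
J = 251743 (J = -580*(-434) + 23 = 251720 + 23 = 251743)
(z + 4290044)*(307413 + J) = (-4250453 + 4290044)*(307413 + 251743) = 39591*559156 = 22137545196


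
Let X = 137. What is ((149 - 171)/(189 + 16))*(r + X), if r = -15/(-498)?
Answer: -250217/17015 ≈ -14.706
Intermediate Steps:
r = 5/166 (r = -15*(-1/498) = 5/166 ≈ 0.030120)
((149 - 171)/(189 + 16))*(r + X) = ((149 - 171)/(189 + 16))*(5/166 + 137) = -22/205*(22747/166) = -22*1/205*(22747/166) = -22/205*22747/166 = -250217/17015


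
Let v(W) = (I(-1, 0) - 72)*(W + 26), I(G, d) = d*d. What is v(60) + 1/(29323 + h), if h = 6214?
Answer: -220045103/35537 ≈ -6192.0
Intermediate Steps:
I(G, d) = d**2
v(W) = -1872 - 72*W (v(W) = (0**2 - 72)*(W + 26) = (0 - 72)*(26 + W) = -72*(26 + W) = -1872 - 72*W)
v(60) + 1/(29323 + h) = (-1872 - 72*60) + 1/(29323 + 6214) = (-1872 - 4320) + 1/35537 = -6192 + 1/35537 = -220045103/35537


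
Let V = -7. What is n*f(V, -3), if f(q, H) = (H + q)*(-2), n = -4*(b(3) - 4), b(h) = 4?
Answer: 0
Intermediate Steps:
n = 0 (n = -4*(4 - 4) = -4*0 = 0)
f(q, H) = -2*H - 2*q
n*f(V, -3) = 0*(-2*(-3) - 2*(-7)) = 0*(6 + 14) = 0*20 = 0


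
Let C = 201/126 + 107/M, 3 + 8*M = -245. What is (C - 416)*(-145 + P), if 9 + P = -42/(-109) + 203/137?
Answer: 58855764869/925846 ≈ 63570.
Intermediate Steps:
M = -31 (M = -3/8 + (1/8)*(-245) = -3/8 - 245/8 = -31)
P = -106516/14933 (P = -9 + (-42/(-109) + 203/137) = -9 + (-42*(-1/109) + 203*(1/137)) = -9 + (42/109 + 203/137) = -9 + 27881/14933 = -106516/14933 ≈ -7.1329)
C = -2417/1302 (C = 201/126 + 107/(-31) = 201*(1/126) + 107*(-1/31) = 67/42 - 107/31 = -2417/1302 ≈ -1.8564)
(C - 416)*(-145 + P) = (-2417/1302 - 416)*(-145 - 106516/14933) = -544049/1302*(-2271801/14933) = 58855764869/925846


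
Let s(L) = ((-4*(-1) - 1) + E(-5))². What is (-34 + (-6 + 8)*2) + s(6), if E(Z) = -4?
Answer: -29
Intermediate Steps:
s(L) = 1 (s(L) = ((-4*(-1) - 1) - 4)² = ((4 - 1) - 4)² = (3 - 4)² = (-1)² = 1)
(-34 + (-6 + 8)*2) + s(6) = (-34 + (-6 + 8)*2) + 1 = (-34 + 2*2) + 1 = (-34 + 4) + 1 = -30 + 1 = -29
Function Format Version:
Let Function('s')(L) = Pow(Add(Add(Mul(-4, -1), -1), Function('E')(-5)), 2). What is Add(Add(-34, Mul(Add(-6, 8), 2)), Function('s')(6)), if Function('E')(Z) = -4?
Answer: -29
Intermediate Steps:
Function('s')(L) = 1 (Function('s')(L) = Pow(Add(Add(Mul(-4, -1), -1), -4), 2) = Pow(Add(Add(4, -1), -4), 2) = Pow(Add(3, -4), 2) = Pow(-1, 2) = 1)
Add(Add(-34, Mul(Add(-6, 8), 2)), Function('s')(6)) = Add(Add(-34, Mul(Add(-6, 8), 2)), 1) = Add(Add(-34, Mul(2, 2)), 1) = Add(Add(-34, 4), 1) = Add(-30, 1) = -29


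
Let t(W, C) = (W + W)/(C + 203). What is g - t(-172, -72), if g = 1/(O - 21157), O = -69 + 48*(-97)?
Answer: 8903277/3390542 ≈ 2.6259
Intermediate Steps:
O = -4725 (O = -69 - 4656 = -4725)
t(W, C) = 2*W/(203 + C) (t(W, C) = (2*W)/(203 + C) = 2*W/(203 + C))
g = -1/25882 (g = 1/(-4725 - 21157) = 1/(-25882) = -1/25882 ≈ -3.8637e-5)
g - t(-172, -72) = -1/25882 - 2*(-172)/(203 - 72) = -1/25882 - 2*(-172)/131 = -1/25882 - 1*(-344/131) = -1/25882 + 344/131 = 8903277/3390542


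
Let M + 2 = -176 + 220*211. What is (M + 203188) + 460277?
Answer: 709707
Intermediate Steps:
M = 46242 (M = -2 + (-176 + 220*211) = -2 + (-176 + 46420) = -2 + 46244 = 46242)
(M + 203188) + 460277 = (46242 + 203188) + 460277 = 249430 + 460277 = 709707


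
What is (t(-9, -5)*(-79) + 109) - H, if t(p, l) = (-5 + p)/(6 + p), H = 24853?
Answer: -75338/3 ≈ -25113.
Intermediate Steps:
t(p, l) = (-5 + p)/(6 + p)
(t(-9, -5)*(-79) + 109) - H = (((-5 - 9)/(6 - 9))*(-79) + 109) - 1*24853 = ((-14/(-3))*(-79) + 109) - 24853 = (-⅓*(-14)*(-79) + 109) - 24853 = ((14/3)*(-79) + 109) - 24853 = (-1106/3 + 109) - 24853 = -779/3 - 24853 = -75338/3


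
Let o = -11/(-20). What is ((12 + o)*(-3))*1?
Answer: -753/20 ≈ -37.650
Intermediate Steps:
o = 11/20 (o = -11*(-1/20) = 11/20 ≈ 0.55000)
((12 + o)*(-3))*1 = ((12 + 11/20)*(-3))*1 = ((251/20)*(-3))*1 = -753/20*1 = -753/20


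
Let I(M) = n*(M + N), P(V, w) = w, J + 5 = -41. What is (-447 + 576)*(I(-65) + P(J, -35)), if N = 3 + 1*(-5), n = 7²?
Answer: -428022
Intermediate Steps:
J = -46 (J = -5 - 41 = -46)
n = 49
N = -2 (N = 3 - 5 = -2)
I(M) = -98 + 49*M (I(M) = 49*(M - 2) = 49*(-2 + M) = -98 + 49*M)
(-447 + 576)*(I(-65) + P(J, -35)) = (-447 + 576)*((-98 + 49*(-65)) - 35) = 129*((-98 - 3185) - 35) = 129*(-3283 - 35) = 129*(-3318) = -428022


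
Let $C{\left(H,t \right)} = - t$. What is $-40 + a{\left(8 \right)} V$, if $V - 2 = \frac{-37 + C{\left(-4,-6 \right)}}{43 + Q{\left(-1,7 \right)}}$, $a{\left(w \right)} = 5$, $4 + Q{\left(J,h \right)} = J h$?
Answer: $- \frac{1115}{32} \approx -34.844$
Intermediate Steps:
$Q{\left(J,h \right)} = -4 + J h$
$V = \frac{33}{32}$ ($V = 2 + \frac{-37 - -6}{43 - 11} = 2 + \frac{-37 + 6}{43 - 11} = 2 - \frac{31}{43 - 11} = 2 - \frac{31}{32} = \frac{33}{32} \approx 1.0313$)
$-40 + a{\left(8 \right)} V = -40 + 5 \cdot \frac{33}{32} = -40 + \frac{165}{32} = - \frac{1115}{32}$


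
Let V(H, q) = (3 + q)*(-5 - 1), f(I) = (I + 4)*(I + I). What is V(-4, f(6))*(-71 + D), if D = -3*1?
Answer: 54612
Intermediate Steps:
f(I) = 2*I*(4 + I) (f(I) = (4 + I)*(2*I) = 2*I*(4 + I))
V(H, q) = -18 - 6*q (V(H, q) = (3 + q)*(-6) = -18 - 6*q)
D = -3
V(-4, f(6))*(-71 + D) = (-18 - 12*6*(4 + 6))*(-71 - 3) = (-18 - 12*6*10)*(-74) = (-18 - 6*120)*(-74) = (-18 - 720)*(-74) = -738*(-74) = 54612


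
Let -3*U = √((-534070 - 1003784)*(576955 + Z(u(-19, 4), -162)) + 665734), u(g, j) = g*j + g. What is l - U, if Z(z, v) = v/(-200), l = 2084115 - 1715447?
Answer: 368668 + I*√88727313449774/30 ≈ 3.6867e+5 + 3.1398e+5*I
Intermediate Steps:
l = 368668
u(g, j) = g + g*j
Z(z, v) = -v/200 (Z(z, v) = v*(-1/200) = -v/200)
U = -I*√88727313449774/30 (U = -√((-534070 - 1003784)*(576955 - 1/200*(-162)) + 665734)/3 = -√(-1537854*(576955 + 81/100) + 665734)/3 = -√(-1537854*57695581/100 + 665734)/3 = -√(-44363690011587/50 + 665734)/3 = -I*√88727313449774/30 ≈ -3.1398e+5*I)
l - U = 368668 - (-1)*I*√88727313449774/30 = 368668 + I*√88727313449774/30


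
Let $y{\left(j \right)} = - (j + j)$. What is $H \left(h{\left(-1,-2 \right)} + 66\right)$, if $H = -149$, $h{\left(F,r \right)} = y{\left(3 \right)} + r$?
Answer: $-8642$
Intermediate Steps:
$y{\left(j \right)} = - 2 j$
$h{\left(F,r \right)} = -6 + r$ ($h{\left(F,r \right)} = \left(-2\right) 3 + r = -6 + r$)
$H \left(h{\left(-1,-2 \right)} + 66\right) = - 149 \left(\left(-6 - 2\right) + 66\right) = - 149 \left(-8 + 66\right) = \left(-149\right) 58 = -8642$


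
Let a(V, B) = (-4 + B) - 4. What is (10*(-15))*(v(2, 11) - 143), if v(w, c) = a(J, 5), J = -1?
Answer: 21900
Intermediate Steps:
a(V, B) = -8 + B
v(w, c) = -3 (v(w, c) = -8 + 5 = -3)
(10*(-15))*(v(2, 11) - 143) = (10*(-15))*(-3 - 143) = -150*(-146) = 21900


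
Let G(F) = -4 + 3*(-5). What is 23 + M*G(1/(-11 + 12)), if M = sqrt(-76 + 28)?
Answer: 23 - 76*I*sqrt(3) ≈ 23.0 - 131.64*I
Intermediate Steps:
G(F) = -19 (G(F) = -4 - 15 = -19)
M = 4*I*sqrt(3) (M = sqrt(-48) = 4*I*sqrt(3) ≈ 6.9282*I)
23 + M*G(1/(-11 + 12)) = 23 + (4*I*sqrt(3))*(-19) = 23 - 76*I*sqrt(3)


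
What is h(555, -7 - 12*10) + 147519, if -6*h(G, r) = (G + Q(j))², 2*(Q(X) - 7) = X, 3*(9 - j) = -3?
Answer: 187875/2 ≈ 93938.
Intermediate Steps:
j = 10 (j = 9 - ⅓*(-3) = 9 + 1 = 10)
Q(X) = 7 + X/2
h(G, r) = -(12 + G)²/6 (h(G, r) = -(G + (7 + (½)*10))²/6 = -(G + (7 + 5))²/6 = -(G + 12)²/6 = -(12 + G)²/6)
h(555, -7 - 12*10) + 147519 = -(12 + 555)²/6 + 147519 = -⅙*567² + 147519 = -⅙*321489 + 147519 = -107163/2 + 147519 = 187875/2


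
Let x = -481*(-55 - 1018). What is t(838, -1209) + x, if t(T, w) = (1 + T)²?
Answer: 1220034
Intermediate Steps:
x = 516113 (x = -481*(-1073) = 516113)
t(838, -1209) + x = (1 + 838)² + 516113 = 839² + 516113 = 703921 + 516113 = 1220034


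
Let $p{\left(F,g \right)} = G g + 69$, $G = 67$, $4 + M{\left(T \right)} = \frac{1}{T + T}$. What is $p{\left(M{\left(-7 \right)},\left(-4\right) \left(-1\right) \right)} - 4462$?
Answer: $-4125$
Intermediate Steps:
$M{\left(T \right)} = -4 + \frac{1}{2 T}$ ($M{\left(T \right)} = -4 + \frac{1}{T + T} = -4 + \frac{1}{2 T}$)
$p{\left(F,g \right)} = 69 + 67 g$ ($p{\left(F,g \right)} = 67 g + 69 = 69 + 67 g$)
$p{\left(M{\left(-7 \right)},\left(-4\right) \left(-1\right) \right)} - 4462 = \left(69 + 67 \left(\left(-4\right) \left(-1\right)\right)\right) - 4462 = \left(69 + 67 \cdot 4\right) - 4462 = \left(69 + 268\right) - 4462 = 337 - 4462 = -4125$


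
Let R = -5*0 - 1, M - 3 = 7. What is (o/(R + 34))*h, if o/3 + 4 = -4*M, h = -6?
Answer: 24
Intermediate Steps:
M = 10 (M = 3 + 7 = 10)
R = -1 (R = 0 - 1 = -1)
o = -132 (o = -12 + 3*(-4*10) = -12 + 3*(-40) = -12 - 120 = -132)
(o/(R + 34))*h = -132/(-1 + 34)*(-6) = -132/33*(-6) = -132*1/33*(-6) = -4*(-6) = 24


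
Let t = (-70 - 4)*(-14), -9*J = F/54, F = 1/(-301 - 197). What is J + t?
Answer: 250741009/242028 ≈ 1036.0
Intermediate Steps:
F = -1/498 (F = 1/(-498) = -1/498 ≈ -0.0020080)
J = 1/242028 (J = -(-1)/(4482*54) = -⅑*(-1/26892) = 1/242028 ≈ 4.1318e-6)
t = 1036 (t = -74*(-14) = 1036)
J + t = 1/242028 + 1036 = 250741009/242028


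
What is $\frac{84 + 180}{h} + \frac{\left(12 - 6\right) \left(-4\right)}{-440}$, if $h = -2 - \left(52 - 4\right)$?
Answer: $- \frac{1437}{275} \approx -5.2255$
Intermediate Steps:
$h = -50$ ($h = -2 - 48 = -50$)
$\frac{84 + 180}{h} + \frac{\left(12 - 6\right) \left(-4\right)}{-440} = \frac{84 + 180}{-50} + \frac{\left(12 - 6\right) \left(-4\right)}{-440} = 264 \left(- \frac{1}{50}\right) + 6 \left(-4\right) \left(- \frac{1}{440}\right) = - \frac{132}{25} - - \frac{3}{55} = - \frac{132}{25} + \frac{3}{55} = - \frac{1437}{275}$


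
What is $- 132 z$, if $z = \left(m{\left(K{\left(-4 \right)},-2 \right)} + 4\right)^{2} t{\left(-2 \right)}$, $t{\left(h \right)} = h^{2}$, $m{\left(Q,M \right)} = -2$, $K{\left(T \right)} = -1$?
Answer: $-2112$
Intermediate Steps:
$z = 16$ ($z = \left(-2 + 4\right)^{2} \left(-2\right)^{2} = 2^{2} \cdot 4 = 4 \cdot 4 = 16$)
$- 132 z = \left(-132\right) 16 = -2112$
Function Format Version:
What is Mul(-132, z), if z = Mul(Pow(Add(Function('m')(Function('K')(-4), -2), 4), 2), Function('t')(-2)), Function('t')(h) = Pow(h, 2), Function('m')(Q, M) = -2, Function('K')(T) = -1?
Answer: -2112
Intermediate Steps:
z = 16 (z = Mul(Pow(Add(-2, 4), 2), Pow(-2, 2)) = Mul(Pow(2, 2), 4) = Mul(4, 4) = 16)
Mul(-132, z) = Mul(-132, 16) = -2112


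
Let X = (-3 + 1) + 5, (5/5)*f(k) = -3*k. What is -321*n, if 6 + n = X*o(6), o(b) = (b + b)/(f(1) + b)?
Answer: -1926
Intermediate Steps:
f(k) = -3*k
o(b) = 2*b/(-3 + b) (o(b) = (b + b)/(-3*1 + b) = (2*b)/(-3 + b) = 2*b/(-3 + b))
X = 3 (X = -2 + 5 = 3)
n = 6 (n = -6 + 3*(2*6/(-3 + 6)) = -6 + 3*(2*6/3) = -6 + 3*(2*6*(1/3)) = -6 + 3*4 = -6 + 12 = 6)
-321*n = -321*6 = -1926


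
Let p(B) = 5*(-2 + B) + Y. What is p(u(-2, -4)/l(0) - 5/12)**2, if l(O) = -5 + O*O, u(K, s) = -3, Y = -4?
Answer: 24649/144 ≈ 171.17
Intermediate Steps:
l(O) = -5 + O**2
p(B) = -14 + 5*B (p(B) = 5*(-2 + B) - 4 = (-10 + 5*B) - 4 = -14 + 5*B)
p(u(-2, -4)/l(0) - 5/12)**2 = (-14 + 5*(-3/(-5 + 0**2) - 5/12))**2 = (-14 + 5*(-3/(-5 + 0) - 5*1/12))**2 = (-14 + 5*(-3/(-5) - 5/12))**2 = (-14 + 5*(-3*(-1/5) - 5/12))**2 = (-14 + 5*(3/5 - 5/12))**2 = (-14 + 5*(11/60))**2 = (-14 + 11/12)**2 = (-157/12)**2 = 24649/144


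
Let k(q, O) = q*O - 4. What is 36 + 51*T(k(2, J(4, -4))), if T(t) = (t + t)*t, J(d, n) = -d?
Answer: 14724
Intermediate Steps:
k(q, O) = -4 + O*q (k(q, O) = O*q - 4 = -4 + O*q)
T(t) = 2*t² (T(t) = (2*t)*t = 2*t²)
36 + 51*T(k(2, J(4, -4))) = 36 + 51*(2*(-4 - 1*4*2)²) = 36 + 51*(2*(-4 - 4*2)²) = 36 + 51*(2*(-4 - 8)²) = 36 + 51*(2*(-12)²) = 36 + 51*(2*144) = 36 + 51*288 = 36 + 14688 = 14724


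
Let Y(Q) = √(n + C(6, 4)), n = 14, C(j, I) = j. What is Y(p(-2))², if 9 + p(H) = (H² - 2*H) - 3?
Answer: 20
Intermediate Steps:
p(H) = -12 + H² - 2*H (p(H) = -9 + ((H² - 2*H) - 3) = -9 + (-3 + H² - 2*H) = -12 + H² - 2*H)
Y(Q) = 2*√5 (Y(Q) = √(14 + 6) = √20 = 2*√5)
Y(p(-2))² = (2*√5)² = 20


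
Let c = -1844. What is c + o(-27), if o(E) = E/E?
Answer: -1843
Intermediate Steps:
o(E) = 1
c + o(-27) = -1844 + 1 = -1843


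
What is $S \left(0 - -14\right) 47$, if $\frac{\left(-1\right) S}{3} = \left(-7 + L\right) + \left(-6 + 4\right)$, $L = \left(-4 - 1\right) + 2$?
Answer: $23688$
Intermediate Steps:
$L = -3$ ($L = -5 + 2 = -3$)
$S = 36$ ($S = - 3 \left(\left(-7 - 3\right) + \left(-6 + 4\right)\right) = - 3 \left(-10 - 2\right) = \left(-3\right) \left(-12\right) = 36$)
$S \left(0 - -14\right) 47 = 36 \left(0 - -14\right) 47 = 36 \left(0 + 14\right) 47 = 36 \cdot 14 \cdot 47 = 504 \cdot 47 = 23688$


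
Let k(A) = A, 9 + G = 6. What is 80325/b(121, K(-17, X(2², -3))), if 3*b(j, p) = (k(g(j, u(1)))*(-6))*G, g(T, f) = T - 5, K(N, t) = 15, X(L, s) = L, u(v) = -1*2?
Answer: 26775/232 ≈ 115.41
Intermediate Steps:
G = -3 (G = -9 + 6 = -3)
u(v) = -2
g(T, f) = -5 + T
b(j, p) = -30 + 6*j (b(j, p) = (((-5 + j)*(-6))*(-3))/3 = ((30 - 6*j)*(-3))/3 = (-90 + 18*j)/3 = -30 + 6*j)
80325/b(121, K(-17, X(2², -3))) = 80325/(-30 + 6*121) = 80325/(-30 + 726) = 80325/696 = 80325*(1/696) = 26775/232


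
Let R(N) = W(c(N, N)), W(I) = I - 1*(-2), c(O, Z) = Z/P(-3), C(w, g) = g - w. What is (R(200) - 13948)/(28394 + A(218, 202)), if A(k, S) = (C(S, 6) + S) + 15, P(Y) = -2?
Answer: -14046/28415 ≈ -0.49432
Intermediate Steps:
A(k, S) = 21 (A(k, S) = ((6 - S) + S) + 15 = 6 + 15 = 21)
c(O, Z) = -Z/2 (c(O, Z) = Z/(-2) = Z*(-½) = -Z/2)
W(I) = 2 + I (W(I) = I + 2 = 2 + I)
R(N) = 2 - N/2
(R(200) - 13948)/(28394 + A(218, 202)) = ((2 - ½*200) - 13948)/(28394 + 21) = ((2 - 100) - 13948)/28415 = (-98 - 13948)*(1/28415) = -14046*1/28415 = -14046/28415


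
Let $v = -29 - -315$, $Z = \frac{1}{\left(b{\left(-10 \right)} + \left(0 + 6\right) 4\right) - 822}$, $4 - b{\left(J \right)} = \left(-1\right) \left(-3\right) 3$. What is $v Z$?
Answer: $- \frac{26}{73} \approx -0.35616$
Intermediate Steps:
$b{\left(J \right)} = -5$ ($b{\left(J \right)} = 4 - \left(-1\right) \left(-3\right) 3 = 4 - 3 \cdot 3 = 4 - 9 = -5$)
$Z = - \frac{1}{803}$ ($Z = \frac{1}{\left(-5 + \left(0 + 6\right) 4\right) - 822} = \frac{1}{\left(-5 + 6 \cdot 4\right) - 822} = \frac{1}{\left(-5 + 24\right) - 822} = \frac{1}{19 - 822} = \frac{1}{-803} = - \frac{1}{803} \approx -0.0012453$)
$v = 286$ ($v = -29 + 315 = 286$)
$v Z = 286 \left(- \frac{1}{803}\right) = - \frac{26}{73}$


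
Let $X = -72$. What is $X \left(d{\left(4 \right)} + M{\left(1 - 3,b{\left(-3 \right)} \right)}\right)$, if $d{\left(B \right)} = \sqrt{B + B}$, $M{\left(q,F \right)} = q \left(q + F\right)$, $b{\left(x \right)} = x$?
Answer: $-720 - 144 \sqrt{2} \approx -923.65$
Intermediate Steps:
$M{\left(q,F \right)} = q \left(F + q\right)$
$d{\left(B \right)} = \sqrt{2} \sqrt{B}$ ($d{\left(B \right)} = \sqrt{2 B} = \sqrt{2} \sqrt{B}$)
$X \left(d{\left(4 \right)} + M{\left(1 - 3,b{\left(-3 \right)} \right)}\right) = - 72 \left(\sqrt{2} \sqrt{4} + \left(1 - 3\right) \left(-3 + \left(1 - 3\right)\right)\right) = - 72 \left(\sqrt{2} \cdot 2 + \left(1 - 3\right) \left(-3 + \left(1 - 3\right)\right)\right) = - 72 \left(2 \sqrt{2} - 2 \left(-3 - 2\right)\right) = - 72 \left(2 \sqrt{2} - -10\right) = - 72 \left(2 \sqrt{2} + 10\right) = - 72 \left(10 + 2 \sqrt{2}\right) = -720 - 144 \sqrt{2}$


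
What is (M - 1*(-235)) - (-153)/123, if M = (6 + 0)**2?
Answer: 11162/41 ≈ 272.24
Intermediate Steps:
M = 36 (M = 6**2 = 36)
(M - 1*(-235)) - (-153)/123 = (36 - 1*(-235)) - (-153)/123 = (36 + 235) - (-153)/123 = 271 - 1*(-51/41) = 271 + 51/41 = 11162/41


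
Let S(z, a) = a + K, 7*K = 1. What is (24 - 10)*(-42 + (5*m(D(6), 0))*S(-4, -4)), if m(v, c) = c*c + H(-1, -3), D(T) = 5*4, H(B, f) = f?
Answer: 222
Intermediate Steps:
K = 1/7 (K = (1/7)*1 = 1/7 ≈ 0.14286)
S(z, a) = 1/7 + a (S(z, a) = a + 1/7 = 1/7 + a)
D(T) = 20
m(v, c) = -3 + c**2 (m(v, c) = c*c - 3 = c**2 - 3 = -3 + c**2)
(24 - 10)*(-42 + (5*m(D(6), 0))*S(-4, -4)) = (24 - 10)*(-42 + (5*(-3 + 0**2))*(1/7 - 4)) = 14*(-42 + (5*(-3 + 0))*(-27/7)) = 14*(-42 + (5*(-3))*(-27/7)) = 14*(-42 - 15*(-27/7)) = 14*(-42 + 405/7) = 14*(111/7) = 222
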